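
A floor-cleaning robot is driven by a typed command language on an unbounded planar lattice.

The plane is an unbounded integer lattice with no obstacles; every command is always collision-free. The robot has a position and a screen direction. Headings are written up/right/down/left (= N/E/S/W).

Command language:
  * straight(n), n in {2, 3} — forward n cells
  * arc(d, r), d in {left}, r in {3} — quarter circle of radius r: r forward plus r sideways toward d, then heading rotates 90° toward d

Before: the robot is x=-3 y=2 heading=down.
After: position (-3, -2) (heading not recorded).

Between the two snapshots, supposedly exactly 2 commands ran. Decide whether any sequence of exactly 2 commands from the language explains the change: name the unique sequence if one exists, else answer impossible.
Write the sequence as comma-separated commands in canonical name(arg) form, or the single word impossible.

start: x=-3 y=2 heading=down
t=1 straight(2) ⇒ x=-3 y=0 heading=down
t=2 straight(2) ⇒ x=-3 y=-2 heading=down
uniquely the one of 9 2-step routes that fits.

straight(2), straight(2)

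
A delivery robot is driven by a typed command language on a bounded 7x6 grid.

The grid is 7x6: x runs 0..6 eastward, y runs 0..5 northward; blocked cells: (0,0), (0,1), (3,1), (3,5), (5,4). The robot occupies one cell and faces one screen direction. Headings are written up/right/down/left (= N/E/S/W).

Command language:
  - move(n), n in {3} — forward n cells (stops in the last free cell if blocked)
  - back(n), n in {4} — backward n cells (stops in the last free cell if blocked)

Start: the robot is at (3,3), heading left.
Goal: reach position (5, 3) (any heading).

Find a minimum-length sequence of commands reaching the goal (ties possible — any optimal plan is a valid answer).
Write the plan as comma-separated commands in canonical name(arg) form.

move(3), back(4), move(3), back(4)

initial: at (3,3), heading left
step 1 (move(3)): at (0,3), heading left
step 2 (back(4)): at (4,3), heading left
step 3 (move(3)): at (1,3), heading left
step 4 (back(4)): at (5,3), heading left
no 3-step plan works, so 4 is optimal.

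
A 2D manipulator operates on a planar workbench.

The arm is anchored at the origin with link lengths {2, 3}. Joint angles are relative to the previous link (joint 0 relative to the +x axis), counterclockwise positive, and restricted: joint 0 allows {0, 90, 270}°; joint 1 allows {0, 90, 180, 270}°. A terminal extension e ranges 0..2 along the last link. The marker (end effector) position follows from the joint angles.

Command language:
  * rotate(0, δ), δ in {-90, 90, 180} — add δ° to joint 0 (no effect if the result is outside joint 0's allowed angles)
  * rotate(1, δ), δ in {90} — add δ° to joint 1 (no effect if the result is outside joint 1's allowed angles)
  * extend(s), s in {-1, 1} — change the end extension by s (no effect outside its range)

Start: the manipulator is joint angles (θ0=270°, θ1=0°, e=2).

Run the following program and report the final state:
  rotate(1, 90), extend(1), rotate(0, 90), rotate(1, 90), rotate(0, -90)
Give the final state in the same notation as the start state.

joint angles (θ0=270°, θ1=180°, e=2)

t0: joint angles (θ0=270°, θ1=0°, e=2)
t=1 rotate(1, 90) ⇒ joint angles (θ0=270°, θ1=90°, e=2)
t=2 extend(1) ⇒ joint angles (θ0=270°, θ1=90°, e=2)
t=3 rotate(0, 90) ⇒ joint angles (θ0=0°, θ1=90°, e=2)
t=4 rotate(1, 90) ⇒ joint angles (θ0=0°, θ1=180°, e=2)
t=5 rotate(0, -90) ⇒ joint angles (θ0=270°, θ1=180°, e=2)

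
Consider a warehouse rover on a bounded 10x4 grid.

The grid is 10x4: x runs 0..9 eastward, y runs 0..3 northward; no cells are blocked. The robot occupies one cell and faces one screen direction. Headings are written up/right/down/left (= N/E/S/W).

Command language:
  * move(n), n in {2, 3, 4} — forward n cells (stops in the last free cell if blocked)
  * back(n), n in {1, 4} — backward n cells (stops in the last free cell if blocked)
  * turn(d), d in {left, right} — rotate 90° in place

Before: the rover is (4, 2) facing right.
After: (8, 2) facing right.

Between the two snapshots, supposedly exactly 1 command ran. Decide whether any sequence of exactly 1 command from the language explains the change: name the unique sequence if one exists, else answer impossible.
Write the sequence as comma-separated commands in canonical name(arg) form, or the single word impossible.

key: heading stays E — the single command does not turn
t0: (4, 2) facing right
1. move(4) → (8, 2) facing right
uniquely the one of 7 1-step routes that fits.

move(4)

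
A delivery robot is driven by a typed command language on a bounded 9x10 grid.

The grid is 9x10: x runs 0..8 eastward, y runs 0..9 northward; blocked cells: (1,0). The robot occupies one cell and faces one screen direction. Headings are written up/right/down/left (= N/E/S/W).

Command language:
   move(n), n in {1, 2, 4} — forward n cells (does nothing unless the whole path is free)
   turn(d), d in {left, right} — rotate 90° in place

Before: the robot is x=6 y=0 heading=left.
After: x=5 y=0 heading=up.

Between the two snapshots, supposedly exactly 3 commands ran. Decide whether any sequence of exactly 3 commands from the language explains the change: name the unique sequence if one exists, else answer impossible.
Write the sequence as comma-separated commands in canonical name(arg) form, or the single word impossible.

key: cell and facing (now N) both changed — the 3 commands mix motion and turning
t0: x=6 y=0 heading=left
t=1 move(1) ⇒ x=5 y=0 heading=left
t=2 move(4) ⇒ x=5 y=0 heading=left
t=3 turn(right) ⇒ x=5 y=0 heading=up
uniquely the one of 125 3-step routes that fits.

move(1), move(4), turn(right)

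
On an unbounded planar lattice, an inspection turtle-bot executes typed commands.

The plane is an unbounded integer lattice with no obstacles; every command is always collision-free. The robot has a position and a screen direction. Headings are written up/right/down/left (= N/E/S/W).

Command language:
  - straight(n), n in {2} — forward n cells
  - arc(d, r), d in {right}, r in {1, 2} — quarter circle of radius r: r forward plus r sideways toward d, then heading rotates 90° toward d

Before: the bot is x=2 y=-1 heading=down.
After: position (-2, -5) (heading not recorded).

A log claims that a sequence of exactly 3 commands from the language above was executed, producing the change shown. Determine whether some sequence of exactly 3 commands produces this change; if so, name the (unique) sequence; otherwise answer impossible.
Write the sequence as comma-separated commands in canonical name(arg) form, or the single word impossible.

t0: x=2 y=-1 heading=down
1. straight(2) → x=2 y=-3 heading=down
2. arc(right, 2) → x=0 y=-5 heading=left
3. straight(2) → x=-2 y=-5 heading=left
no other 3-command option fits: unique.

straight(2), arc(right, 2), straight(2)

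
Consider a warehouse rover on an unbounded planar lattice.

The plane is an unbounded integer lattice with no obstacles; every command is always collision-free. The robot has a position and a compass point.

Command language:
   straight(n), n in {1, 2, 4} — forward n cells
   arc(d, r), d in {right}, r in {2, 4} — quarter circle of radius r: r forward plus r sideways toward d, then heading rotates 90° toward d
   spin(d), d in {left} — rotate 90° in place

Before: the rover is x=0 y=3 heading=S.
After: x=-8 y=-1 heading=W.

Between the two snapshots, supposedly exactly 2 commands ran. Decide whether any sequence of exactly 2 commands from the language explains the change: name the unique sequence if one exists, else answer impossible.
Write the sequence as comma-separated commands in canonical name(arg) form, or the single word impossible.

key: cell and facing (now W) both changed — the 2 commands mix motion and turning
from: x=0 y=3 heading=S
[1] after arc(right, 4): x=-4 y=-1 heading=W
[2] after straight(4): x=-8 y=-1 heading=W
uniquely the one of 36 2-step routes that fits.

arc(right, 4), straight(4)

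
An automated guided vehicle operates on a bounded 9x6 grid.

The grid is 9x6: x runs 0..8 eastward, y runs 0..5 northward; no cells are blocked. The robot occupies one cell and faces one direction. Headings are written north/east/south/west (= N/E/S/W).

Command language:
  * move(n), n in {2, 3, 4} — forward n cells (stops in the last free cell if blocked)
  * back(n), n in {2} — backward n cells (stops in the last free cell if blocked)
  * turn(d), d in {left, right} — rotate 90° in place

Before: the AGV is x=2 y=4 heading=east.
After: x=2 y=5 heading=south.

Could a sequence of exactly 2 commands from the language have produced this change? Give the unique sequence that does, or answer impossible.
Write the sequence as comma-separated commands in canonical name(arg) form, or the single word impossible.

key: running back(2) before turn(right) would end elsewhere — order is forced
from: x=2 y=4 heading=east
t=1 turn(right) ⇒ x=2 y=4 heading=south
t=2 back(2) ⇒ x=2 y=5 heading=south
all 36 alternatives checked — unique.

turn(right), back(2)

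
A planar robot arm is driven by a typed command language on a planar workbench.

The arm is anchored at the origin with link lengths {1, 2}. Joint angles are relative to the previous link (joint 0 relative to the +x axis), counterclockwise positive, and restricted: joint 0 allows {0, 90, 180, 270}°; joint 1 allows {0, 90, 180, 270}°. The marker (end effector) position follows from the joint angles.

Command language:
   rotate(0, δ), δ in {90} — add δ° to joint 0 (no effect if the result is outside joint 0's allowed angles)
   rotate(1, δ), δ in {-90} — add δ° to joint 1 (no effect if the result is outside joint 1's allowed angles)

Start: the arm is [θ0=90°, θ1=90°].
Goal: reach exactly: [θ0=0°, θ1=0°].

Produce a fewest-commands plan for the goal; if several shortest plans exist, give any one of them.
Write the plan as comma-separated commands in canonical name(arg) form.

begin: [θ0=90°, θ1=90°]
t=1 rotate(1, -90) ⇒ [θ0=90°, θ1=0°]
t=2 rotate(0, 90) ⇒ [θ0=180°, θ1=0°]
t=3 rotate(0, 90) ⇒ [θ0=270°, θ1=0°]
t=4 rotate(0, 90) ⇒ [θ0=0°, θ1=0°]
no 3-step plan works, so 4 is optimal.

rotate(1, -90), rotate(0, 90), rotate(0, 90), rotate(0, 90)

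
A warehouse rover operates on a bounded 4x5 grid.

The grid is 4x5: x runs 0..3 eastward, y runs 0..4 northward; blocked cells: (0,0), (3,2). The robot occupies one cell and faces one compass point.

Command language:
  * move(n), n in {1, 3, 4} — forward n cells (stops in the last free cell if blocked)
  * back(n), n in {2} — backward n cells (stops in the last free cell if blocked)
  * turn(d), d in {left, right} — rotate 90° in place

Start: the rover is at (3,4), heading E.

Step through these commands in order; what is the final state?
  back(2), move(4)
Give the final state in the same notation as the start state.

at (3,4), heading E

initial: at (3,4), heading E
step 1 (back(2)): at (1,4), heading E
step 2 (move(4)): at (3,4), heading E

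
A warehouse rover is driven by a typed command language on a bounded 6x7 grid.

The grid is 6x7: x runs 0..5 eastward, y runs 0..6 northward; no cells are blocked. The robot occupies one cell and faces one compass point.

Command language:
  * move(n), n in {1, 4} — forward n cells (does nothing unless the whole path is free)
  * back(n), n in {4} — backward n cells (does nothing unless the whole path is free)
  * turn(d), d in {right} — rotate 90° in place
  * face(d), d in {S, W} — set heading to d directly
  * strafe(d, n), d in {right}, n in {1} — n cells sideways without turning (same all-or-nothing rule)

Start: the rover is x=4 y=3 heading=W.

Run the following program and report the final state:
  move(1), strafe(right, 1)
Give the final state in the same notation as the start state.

x=3 y=4 heading=W

t0: x=4 y=3 heading=W
step 1 (move(1)): x=3 y=3 heading=W
step 2 (strafe(right, 1)): x=3 y=4 heading=W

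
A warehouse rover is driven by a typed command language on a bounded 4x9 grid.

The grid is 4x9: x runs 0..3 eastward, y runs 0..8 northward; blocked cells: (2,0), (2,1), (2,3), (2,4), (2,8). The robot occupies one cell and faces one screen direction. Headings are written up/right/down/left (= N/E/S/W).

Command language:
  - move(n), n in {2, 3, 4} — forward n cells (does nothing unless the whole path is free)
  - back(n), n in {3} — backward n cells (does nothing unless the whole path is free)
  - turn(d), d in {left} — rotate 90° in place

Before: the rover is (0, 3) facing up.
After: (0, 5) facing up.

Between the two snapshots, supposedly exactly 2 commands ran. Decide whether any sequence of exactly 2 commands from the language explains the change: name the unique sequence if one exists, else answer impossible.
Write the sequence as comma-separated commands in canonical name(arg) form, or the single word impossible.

move(2), move(4)

key: running move(4) before move(2) would end elsewhere — order is forced
begin: (0, 3) facing up
t=1 move(2) ⇒ (0, 5) facing up
t=2 move(4) ⇒ (0, 5) facing up
no other 2-command option fits: unique.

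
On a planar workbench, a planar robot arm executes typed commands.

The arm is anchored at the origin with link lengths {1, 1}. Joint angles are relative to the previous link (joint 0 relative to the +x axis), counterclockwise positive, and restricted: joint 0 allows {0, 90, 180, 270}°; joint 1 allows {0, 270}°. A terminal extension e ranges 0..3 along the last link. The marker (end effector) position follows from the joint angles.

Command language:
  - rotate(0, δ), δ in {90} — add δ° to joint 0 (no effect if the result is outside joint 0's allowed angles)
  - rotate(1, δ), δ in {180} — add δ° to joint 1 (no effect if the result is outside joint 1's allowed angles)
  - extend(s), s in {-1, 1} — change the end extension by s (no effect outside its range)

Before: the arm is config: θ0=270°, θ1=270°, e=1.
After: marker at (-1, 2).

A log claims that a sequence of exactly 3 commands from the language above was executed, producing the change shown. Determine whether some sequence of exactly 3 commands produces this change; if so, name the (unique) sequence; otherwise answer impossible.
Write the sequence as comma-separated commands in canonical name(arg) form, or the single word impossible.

begin: config: θ0=270°, θ1=270°, e=1
1. rotate(0, 90) → config: θ0=0°, θ1=270°, e=1
2. rotate(0, 90) → config: θ0=90°, θ1=270°, e=1
3. rotate(0, 90) → config: θ0=180°, θ1=270°, e=1
uniquely the one of 64 3-step routes that fits.

rotate(0, 90), rotate(0, 90), rotate(0, 90)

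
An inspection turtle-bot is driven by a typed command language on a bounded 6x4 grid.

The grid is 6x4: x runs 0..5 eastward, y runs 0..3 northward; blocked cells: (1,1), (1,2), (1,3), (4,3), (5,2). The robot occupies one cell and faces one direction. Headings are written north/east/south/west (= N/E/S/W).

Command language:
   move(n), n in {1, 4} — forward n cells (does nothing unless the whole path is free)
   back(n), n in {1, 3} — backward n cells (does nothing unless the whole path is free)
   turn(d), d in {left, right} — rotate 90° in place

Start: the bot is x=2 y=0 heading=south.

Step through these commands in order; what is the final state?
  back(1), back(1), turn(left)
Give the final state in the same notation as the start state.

x=2 y=2 heading=east

initial: x=2 y=0 heading=south
t=1 back(1) ⇒ x=2 y=1 heading=south
t=2 back(1) ⇒ x=2 y=2 heading=south
t=3 turn(left) ⇒ x=2 y=2 heading=east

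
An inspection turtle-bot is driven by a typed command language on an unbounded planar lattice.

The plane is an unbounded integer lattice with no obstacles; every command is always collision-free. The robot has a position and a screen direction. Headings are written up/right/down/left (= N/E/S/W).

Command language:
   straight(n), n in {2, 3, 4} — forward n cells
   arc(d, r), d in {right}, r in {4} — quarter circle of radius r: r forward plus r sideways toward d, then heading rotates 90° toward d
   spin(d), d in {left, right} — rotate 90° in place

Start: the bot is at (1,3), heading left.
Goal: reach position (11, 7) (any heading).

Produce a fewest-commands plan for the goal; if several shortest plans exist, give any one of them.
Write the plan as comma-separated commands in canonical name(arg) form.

start: at (1,3), heading left
step 1 (spin(right)): at (1,3), heading up
step 2 (arc(right, 4)): at (5,7), heading right
step 3 (straight(2)): at (7,7), heading right
step 4 (straight(4)): at (11,7), heading right
minimal: 4 command(s), checked below 4.

spin(right), arc(right, 4), straight(2), straight(4)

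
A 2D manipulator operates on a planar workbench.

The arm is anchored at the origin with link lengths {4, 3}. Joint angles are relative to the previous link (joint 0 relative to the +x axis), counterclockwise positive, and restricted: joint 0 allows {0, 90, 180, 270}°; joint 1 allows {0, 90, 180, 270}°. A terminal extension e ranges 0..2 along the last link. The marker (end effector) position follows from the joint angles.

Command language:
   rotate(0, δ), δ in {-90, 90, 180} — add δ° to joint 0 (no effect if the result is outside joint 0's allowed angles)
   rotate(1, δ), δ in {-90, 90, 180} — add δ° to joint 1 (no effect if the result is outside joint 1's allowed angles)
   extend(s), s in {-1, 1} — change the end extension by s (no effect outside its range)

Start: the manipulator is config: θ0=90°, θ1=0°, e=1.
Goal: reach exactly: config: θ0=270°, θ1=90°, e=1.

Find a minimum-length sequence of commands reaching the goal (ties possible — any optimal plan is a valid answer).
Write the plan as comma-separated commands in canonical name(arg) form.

rotate(0, 180), rotate(1, 90)

t0: config: θ0=90°, θ1=0°, e=1
1. rotate(0, 180) → config: θ0=270°, θ1=0°, e=1
2. rotate(1, 90) → config: θ0=270°, θ1=90°, e=1
no 1-step plan works, so 2 is optimal.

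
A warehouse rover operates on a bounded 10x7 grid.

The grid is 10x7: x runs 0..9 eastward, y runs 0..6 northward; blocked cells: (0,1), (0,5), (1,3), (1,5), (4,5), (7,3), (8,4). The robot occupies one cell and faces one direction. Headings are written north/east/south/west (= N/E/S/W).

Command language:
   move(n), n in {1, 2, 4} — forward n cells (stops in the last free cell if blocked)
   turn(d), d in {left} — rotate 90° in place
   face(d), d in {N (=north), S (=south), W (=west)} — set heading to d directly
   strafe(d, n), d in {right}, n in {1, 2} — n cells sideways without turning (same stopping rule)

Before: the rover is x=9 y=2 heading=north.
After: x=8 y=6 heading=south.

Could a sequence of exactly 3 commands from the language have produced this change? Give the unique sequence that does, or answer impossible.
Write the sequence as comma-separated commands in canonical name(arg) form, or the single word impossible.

move(4), face(S), strafe(right, 1)

key: cell and facing (now S) both changed — the 3 commands mix motion and turning
from: x=9 y=2 heading=north
1. move(4) → x=9 y=6 heading=north
2. face(S) → x=9 y=6 heading=south
3. strafe(right, 1) → x=8 y=6 heading=south
no other 3-command option fits: unique.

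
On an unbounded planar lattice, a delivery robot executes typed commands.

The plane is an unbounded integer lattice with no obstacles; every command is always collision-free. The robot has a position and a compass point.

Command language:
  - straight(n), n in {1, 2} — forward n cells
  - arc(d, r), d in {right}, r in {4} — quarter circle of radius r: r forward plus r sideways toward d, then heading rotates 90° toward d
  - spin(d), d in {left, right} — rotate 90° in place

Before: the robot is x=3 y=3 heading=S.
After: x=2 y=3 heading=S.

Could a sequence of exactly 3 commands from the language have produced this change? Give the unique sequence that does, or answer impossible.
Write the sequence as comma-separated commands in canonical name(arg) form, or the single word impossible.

key: order matters: swapping spin(right) and spin(left) lands elsewhere
begin: x=3 y=3 heading=S
1. spin(right) → x=3 y=3 heading=W
2. straight(1) → x=2 y=3 heading=W
3. spin(left) → x=2 y=3 heading=S
all 125 alternatives checked — unique.

spin(right), straight(1), spin(left)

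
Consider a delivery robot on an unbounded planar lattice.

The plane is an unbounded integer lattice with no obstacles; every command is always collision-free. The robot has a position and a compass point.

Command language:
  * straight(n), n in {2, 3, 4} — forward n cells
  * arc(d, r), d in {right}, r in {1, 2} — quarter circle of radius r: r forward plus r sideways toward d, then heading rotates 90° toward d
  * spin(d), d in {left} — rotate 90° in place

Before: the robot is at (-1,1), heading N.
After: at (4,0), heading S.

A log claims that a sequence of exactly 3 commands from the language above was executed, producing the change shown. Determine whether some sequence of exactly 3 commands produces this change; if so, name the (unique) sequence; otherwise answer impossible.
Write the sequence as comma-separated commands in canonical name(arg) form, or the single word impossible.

arc(right, 1), straight(2), arc(right, 2)

key: running arc(right, 2) before arc(right, 1) would end elsewhere — order is forced
from: at (-1,1), heading N
1. arc(right, 1) → at (0,2), heading E
2. straight(2) → at (2,2), heading E
3. arc(right, 2) → at (4,0), heading S
no rival 3-sequence matches.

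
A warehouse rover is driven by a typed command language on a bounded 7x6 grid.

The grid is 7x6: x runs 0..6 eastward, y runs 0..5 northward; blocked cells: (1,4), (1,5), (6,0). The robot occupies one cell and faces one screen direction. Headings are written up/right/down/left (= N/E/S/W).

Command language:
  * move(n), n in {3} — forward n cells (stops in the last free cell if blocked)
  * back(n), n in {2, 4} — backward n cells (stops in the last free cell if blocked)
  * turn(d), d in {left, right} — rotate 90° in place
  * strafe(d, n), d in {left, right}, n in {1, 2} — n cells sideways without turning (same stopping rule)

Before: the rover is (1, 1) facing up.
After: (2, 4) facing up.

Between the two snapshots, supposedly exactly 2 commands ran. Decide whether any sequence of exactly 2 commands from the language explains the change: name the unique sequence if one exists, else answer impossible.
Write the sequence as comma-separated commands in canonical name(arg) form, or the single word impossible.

key: order matters: swapping strafe(right, 1) and move(3) lands elsewhere
start: (1, 1) facing up
t=1 strafe(right, 1) ⇒ (2, 1) facing up
t=2 move(3) ⇒ (2, 4) facing up
no rival 2-sequence matches.

strafe(right, 1), move(3)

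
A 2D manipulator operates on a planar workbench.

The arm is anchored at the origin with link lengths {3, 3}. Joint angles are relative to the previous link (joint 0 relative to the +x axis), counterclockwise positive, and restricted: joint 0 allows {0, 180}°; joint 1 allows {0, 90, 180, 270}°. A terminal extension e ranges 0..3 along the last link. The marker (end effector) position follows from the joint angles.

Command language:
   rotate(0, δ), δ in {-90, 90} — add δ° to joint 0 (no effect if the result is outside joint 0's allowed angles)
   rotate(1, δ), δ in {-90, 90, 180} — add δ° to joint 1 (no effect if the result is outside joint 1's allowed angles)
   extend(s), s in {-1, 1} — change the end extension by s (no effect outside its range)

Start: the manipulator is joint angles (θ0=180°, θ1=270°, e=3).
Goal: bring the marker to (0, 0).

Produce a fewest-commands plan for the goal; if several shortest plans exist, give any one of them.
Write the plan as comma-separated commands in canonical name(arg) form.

start: joint angles (θ0=180°, θ1=270°, e=3)
[1] after extend(-1): joint angles (θ0=180°, θ1=270°, e=2)
[2] after extend(-1): joint angles (θ0=180°, θ1=270°, e=1)
[3] after extend(-1): joint angles (θ0=180°, θ1=270°, e=0)
[4] after rotate(1, -90): joint angles (θ0=180°, θ1=180°, e=0)
nothing shorter than 4 reaches the goal.

extend(-1), extend(-1), extend(-1), rotate(1, -90)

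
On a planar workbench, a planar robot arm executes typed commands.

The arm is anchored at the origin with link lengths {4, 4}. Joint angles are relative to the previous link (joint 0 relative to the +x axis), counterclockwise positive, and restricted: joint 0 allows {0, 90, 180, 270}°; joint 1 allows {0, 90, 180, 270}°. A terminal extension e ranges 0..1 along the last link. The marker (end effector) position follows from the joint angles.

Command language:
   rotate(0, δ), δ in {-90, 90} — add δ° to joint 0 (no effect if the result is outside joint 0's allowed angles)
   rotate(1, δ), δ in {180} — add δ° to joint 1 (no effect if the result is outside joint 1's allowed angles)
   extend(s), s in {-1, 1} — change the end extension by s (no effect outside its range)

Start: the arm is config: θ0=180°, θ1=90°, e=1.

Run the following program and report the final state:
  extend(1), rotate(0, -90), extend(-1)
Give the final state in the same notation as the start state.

from: config: θ0=180°, θ1=90°, e=1
1. extend(1) → config: θ0=180°, θ1=90°, e=1
2. rotate(0, -90) → config: θ0=90°, θ1=90°, e=1
3. extend(-1) → config: θ0=90°, θ1=90°, e=0

config: θ0=90°, θ1=90°, e=0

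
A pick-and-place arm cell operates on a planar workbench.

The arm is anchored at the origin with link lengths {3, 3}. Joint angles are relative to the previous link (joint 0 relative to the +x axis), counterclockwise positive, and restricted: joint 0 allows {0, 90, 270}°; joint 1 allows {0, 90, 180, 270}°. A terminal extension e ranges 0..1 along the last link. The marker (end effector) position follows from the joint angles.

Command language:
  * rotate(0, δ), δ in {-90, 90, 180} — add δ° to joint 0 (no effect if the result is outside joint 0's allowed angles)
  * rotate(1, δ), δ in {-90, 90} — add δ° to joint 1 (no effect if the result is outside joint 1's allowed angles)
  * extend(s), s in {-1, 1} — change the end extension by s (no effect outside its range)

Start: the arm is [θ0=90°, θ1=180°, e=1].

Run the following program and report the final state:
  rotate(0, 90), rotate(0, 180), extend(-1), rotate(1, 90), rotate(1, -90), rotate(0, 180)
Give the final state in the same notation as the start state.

[θ0=90°, θ1=180°, e=0]

begin: [θ0=90°, θ1=180°, e=1]
step 1 (rotate(0, 90)): [θ0=90°, θ1=180°, e=1]
step 2 (rotate(0, 180)): [θ0=270°, θ1=180°, e=1]
step 3 (extend(-1)): [θ0=270°, θ1=180°, e=0]
step 4 (rotate(1, 90)): [θ0=270°, θ1=270°, e=0]
step 5 (rotate(1, -90)): [θ0=270°, θ1=180°, e=0]
step 6 (rotate(0, 180)): [θ0=90°, θ1=180°, e=0]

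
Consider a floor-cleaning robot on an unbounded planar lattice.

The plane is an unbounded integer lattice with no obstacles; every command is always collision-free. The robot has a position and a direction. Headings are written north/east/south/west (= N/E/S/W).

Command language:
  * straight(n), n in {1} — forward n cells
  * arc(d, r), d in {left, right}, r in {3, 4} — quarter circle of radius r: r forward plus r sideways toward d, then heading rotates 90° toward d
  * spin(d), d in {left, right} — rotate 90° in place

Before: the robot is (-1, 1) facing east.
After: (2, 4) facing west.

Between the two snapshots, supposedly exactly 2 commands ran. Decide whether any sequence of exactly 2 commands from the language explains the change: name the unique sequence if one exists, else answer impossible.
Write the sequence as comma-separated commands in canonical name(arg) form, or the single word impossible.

arc(left, 3), spin(left)

key: cell and facing (now W) both changed — the 2 commands mix motion and turning
from: (-1, 1) facing east
step 1 (arc(left, 3)): (2, 4) facing north
step 2 (spin(left)): (2, 4) facing west
uniquely the one of 49 2-step routes that fits.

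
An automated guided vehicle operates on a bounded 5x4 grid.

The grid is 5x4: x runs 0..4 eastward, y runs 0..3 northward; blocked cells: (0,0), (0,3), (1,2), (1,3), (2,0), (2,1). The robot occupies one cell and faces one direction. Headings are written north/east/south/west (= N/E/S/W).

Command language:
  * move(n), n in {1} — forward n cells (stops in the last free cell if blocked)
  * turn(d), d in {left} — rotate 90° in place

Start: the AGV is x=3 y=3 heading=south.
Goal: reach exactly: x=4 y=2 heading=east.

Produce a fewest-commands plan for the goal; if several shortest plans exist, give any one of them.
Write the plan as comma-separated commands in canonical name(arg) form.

move(1), turn(left), move(1)

t0: x=3 y=3 heading=south
1. move(1) → x=3 y=2 heading=south
2. turn(left) → x=3 y=2 heading=east
3. move(1) → x=4 y=2 heading=east
minimal: 3 command(s), checked below 3.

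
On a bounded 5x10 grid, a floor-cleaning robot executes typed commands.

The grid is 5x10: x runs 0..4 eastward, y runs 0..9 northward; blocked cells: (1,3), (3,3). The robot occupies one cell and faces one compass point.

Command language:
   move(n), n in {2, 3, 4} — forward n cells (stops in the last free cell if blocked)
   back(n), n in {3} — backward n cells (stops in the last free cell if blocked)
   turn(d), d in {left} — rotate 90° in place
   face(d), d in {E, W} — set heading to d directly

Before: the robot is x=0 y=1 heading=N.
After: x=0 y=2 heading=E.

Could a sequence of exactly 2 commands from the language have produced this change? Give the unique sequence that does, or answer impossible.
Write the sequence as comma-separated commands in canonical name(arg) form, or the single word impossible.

all 49 sequences checked — none match.

impossible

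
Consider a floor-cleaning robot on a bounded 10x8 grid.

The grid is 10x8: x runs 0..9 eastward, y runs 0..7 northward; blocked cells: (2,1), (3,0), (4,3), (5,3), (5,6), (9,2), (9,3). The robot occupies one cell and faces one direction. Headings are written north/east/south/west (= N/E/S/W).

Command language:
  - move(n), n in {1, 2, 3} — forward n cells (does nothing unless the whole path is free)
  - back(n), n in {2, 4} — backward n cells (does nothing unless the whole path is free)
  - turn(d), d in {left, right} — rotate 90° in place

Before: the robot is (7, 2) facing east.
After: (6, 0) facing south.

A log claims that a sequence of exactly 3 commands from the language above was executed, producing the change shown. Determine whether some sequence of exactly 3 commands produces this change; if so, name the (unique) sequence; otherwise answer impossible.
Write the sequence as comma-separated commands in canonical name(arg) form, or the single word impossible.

all 343 sequences checked — none match.

impossible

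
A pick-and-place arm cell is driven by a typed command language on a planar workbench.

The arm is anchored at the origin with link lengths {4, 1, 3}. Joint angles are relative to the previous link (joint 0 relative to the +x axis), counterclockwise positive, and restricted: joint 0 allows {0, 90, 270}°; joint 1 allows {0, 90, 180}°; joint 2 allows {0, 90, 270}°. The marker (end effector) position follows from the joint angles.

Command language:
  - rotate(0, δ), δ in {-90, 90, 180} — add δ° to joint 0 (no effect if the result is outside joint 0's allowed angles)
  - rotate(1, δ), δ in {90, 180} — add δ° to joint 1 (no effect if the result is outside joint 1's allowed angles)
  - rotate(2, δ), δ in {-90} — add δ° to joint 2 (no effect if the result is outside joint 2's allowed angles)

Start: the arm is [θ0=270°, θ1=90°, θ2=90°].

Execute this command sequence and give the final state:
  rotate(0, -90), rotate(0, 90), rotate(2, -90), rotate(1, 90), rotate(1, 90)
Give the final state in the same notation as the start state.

[θ0=0°, θ1=180°, θ2=0°]

begin: [θ0=270°, θ1=90°, θ2=90°]
1. rotate(0, -90) → [θ0=270°, θ1=90°, θ2=90°]
2. rotate(0, 90) → [θ0=0°, θ1=90°, θ2=90°]
3. rotate(2, -90) → [θ0=0°, θ1=90°, θ2=0°]
4. rotate(1, 90) → [θ0=0°, θ1=180°, θ2=0°]
5. rotate(1, 90) → [θ0=0°, θ1=180°, θ2=0°]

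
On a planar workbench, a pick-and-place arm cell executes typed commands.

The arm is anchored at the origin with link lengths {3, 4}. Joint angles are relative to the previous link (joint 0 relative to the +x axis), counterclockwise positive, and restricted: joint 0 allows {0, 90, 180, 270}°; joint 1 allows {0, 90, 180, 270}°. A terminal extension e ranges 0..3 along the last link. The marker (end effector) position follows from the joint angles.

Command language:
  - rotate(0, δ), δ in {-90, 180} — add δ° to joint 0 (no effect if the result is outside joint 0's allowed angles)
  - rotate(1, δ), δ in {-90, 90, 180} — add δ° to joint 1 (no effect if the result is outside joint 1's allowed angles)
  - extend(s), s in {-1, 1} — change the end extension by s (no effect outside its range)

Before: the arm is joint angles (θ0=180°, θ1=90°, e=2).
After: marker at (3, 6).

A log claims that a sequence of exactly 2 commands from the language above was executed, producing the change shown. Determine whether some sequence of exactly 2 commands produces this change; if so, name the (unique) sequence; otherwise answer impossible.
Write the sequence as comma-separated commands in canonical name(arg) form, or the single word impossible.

rotate(0, -90), rotate(0, -90)

t0: joint angles (θ0=180°, θ1=90°, e=2)
1. rotate(0, -90) → joint angles (θ0=90°, θ1=90°, e=2)
2. rotate(0, -90) → joint angles (θ0=0°, θ1=90°, e=2)
no rival 2-sequence matches.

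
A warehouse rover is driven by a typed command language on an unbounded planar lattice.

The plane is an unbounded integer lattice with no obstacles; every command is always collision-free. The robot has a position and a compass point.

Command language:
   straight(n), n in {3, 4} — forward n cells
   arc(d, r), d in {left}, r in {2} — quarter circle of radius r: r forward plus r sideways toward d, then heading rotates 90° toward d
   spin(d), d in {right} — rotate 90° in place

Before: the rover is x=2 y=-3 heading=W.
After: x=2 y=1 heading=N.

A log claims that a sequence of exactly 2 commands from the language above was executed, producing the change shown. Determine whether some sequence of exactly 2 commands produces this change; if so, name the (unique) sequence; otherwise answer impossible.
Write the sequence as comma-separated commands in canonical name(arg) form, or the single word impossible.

spin(right), straight(4)

key: running straight(4) before spin(right) would end elsewhere — order is forced
from: x=2 y=-3 heading=W
step 1 (spin(right)): x=2 y=-3 heading=N
step 2 (straight(4)): x=2 y=1 heading=N
no rival 2-sequence matches.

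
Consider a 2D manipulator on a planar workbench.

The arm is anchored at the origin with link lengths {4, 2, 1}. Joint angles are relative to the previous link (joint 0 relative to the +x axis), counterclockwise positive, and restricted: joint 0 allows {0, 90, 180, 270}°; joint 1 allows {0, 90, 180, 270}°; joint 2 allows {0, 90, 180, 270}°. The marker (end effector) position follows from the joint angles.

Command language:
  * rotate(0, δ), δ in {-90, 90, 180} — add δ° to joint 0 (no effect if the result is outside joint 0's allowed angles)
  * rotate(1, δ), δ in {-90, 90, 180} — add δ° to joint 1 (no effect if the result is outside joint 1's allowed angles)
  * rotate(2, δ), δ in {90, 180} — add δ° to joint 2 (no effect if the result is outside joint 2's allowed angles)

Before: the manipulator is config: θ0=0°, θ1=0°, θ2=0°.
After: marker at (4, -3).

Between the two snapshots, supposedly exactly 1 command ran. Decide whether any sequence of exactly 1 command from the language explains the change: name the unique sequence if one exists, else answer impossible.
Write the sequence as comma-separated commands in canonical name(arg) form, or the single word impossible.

start: config: θ0=0°, θ1=0°, θ2=0°
1. rotate(1, -90) → config: θ0=0°, θ1=270°, θ2=0°
no rival 1-sequence matches.

rotate(1, -90)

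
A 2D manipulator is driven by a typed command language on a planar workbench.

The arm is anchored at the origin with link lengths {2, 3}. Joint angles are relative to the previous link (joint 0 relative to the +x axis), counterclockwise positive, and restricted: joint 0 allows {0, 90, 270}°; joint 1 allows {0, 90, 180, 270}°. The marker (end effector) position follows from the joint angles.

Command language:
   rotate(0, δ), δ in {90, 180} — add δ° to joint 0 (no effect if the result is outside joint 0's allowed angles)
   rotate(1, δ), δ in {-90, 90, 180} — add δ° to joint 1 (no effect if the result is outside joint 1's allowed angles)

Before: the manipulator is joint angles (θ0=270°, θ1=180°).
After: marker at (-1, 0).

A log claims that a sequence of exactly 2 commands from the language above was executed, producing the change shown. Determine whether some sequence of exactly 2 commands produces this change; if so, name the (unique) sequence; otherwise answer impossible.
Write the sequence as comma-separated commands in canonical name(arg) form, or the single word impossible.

rotate(0, 90), rotate(0, 180)

key: running rotate(0, 180) before rotate(0, 90) would end elsewhere — order is forced
initial: joint angles (θ0=270°, θ1=180°)
[1] after rotate(0, 90): joint angles (θ0=0°, θ1=180°)
[2] after rotate(0, 180): joint angles (θ0=0°, θ1=180°)
no other 2-command option fits: unique.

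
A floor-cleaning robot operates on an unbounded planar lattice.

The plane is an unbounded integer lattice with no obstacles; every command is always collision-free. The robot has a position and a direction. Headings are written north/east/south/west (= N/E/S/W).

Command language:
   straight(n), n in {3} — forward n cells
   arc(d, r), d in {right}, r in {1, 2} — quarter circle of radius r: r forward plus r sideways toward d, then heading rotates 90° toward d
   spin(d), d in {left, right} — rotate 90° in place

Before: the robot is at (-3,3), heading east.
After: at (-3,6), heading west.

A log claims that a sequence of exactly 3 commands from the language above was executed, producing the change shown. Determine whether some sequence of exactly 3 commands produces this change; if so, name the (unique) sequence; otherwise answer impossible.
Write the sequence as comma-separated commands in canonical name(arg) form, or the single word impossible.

key: cell and facing (now W) both changed — the 3 commands mix motion and turning
from: at (-3,3), heading east
[1] after spin(left): at (-3,3), heading north
[2] after straight(3): at (-3,6), heading north
[3] after spin(left): at (-3,6), heading west
no rival 3-sequence matches.

spin(left), straight(3), spin(left)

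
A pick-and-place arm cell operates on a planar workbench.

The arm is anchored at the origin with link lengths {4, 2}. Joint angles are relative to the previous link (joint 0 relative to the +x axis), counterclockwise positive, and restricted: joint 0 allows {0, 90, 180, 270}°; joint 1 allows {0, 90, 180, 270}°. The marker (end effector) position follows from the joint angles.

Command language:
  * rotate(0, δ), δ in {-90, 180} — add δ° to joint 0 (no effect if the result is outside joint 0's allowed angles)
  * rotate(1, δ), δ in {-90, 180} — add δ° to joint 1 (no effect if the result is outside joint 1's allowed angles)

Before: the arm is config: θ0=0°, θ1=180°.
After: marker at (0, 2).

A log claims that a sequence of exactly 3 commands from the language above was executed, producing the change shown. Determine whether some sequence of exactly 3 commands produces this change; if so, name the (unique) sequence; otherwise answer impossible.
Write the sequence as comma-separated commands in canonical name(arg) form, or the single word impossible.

begin: config: θ0=0°, θ1=180°
step 1 (rotate(0, -90)): config: θ0=270°, θ1=180°
step 2 (rotate(0, -90)): config: θ0=180°, θ1=180°
step 3 (rotate(0, -90)): config: θ0=90°, θ1=180°
no other 3-command option fits: unique.

rotate(0, -90), rotate(0, -90), rotate(0, -90)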